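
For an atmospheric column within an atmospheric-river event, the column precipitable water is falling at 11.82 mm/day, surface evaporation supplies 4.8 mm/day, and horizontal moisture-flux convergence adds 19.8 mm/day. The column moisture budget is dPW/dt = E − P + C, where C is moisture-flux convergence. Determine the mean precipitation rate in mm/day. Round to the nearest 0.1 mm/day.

P ≈ 36.4 mm/day

dPW/dt = -11.82 mm/day.
P = E + C − dPW/dt = 4.8 + (19.8) − (-11.82) = 36.4 mm/day.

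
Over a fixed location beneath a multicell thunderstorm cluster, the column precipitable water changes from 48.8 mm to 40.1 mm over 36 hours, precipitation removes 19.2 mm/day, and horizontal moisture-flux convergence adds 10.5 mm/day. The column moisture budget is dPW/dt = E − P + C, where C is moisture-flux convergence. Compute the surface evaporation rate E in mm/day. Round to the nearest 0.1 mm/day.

dPW/dt = (40.1 − 48.8) mm / (36/24 day) = -5.800 mm/day.
E = dPW/dt + P − C = (-5.800) + 19.2 − (10.5) = 2.9 mm/day.

E ≈ 2.9 mm/day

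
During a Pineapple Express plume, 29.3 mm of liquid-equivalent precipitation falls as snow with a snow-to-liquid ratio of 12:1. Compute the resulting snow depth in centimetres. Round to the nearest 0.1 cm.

Snow depth = liquid × ratio = 29.3 mm × 12 = 351.6 mm = 35.2 cm.

snow depth ≈ 35.2 cm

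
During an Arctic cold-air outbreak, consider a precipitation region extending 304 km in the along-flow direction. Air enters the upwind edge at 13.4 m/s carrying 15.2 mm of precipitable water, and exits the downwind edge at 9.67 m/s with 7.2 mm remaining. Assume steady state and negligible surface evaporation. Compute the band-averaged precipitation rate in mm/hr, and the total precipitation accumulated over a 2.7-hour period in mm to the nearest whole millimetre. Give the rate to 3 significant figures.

R ≈ 1.59 mm/hr; total ≈ 4 mm

Column moisture flux per unit crosswind length is F = V × PW.
Inflow: F_in = 13.4 × 15.2 = 203.68 mm·m/s
Outflow: F_out = 9.67 × 7.2 = 69.624 mm·m/s
Steady-state rate R = (F_in − F_out)/L = (203.68 − 69.624) / 304000 m = 4.410e-04 mm/s.
R = 4.410e-04 × 3600 = 1.59 mm/hr.
Over 2.7 h: total = 1.59 × 2.7 = 4.293 ≈ 4 mm.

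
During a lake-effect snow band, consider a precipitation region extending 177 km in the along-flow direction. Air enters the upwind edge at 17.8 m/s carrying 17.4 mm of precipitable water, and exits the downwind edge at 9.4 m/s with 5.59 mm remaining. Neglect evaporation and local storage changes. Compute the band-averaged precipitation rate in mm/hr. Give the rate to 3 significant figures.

R ≈ 5.23 mm/hr

Column moisture flux per unit crosswind length is F = V × PW.
Inflow: F_in = 17.8 × 17.4 = 309.72 mm·m/s
Outflow: F_out = 9.4 × 5.59 = 52.546 mm·m/s
Steady-state rate R = (F_in − F_out)/L = (309.72 − 52.546) / 177000 m = 1.453e-03 mm/s.
R = 1.453e-03 × 3600 = 5.23 mm/hr.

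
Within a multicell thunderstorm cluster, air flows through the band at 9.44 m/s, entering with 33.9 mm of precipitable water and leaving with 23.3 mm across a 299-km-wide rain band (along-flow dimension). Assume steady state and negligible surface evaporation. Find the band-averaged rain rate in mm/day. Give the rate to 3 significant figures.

R ≈ 28.9 mm/day

Column moisture flux per unit crosswind length is F = V × PW.
Inflow: F_in = 9.44 × 33.9 = 320.016 mm·m/s
Outflow: F_out = 9.44 × 23.3 = 219.952 mm·m/s
Steady-state rate R = (F_in − F_out)/L = (320.016 − 219.952) / 299000 m = 3.347e-04 mm/s.
R = 3.347e-04 × 3600 × 24 = 28.9 mm/day.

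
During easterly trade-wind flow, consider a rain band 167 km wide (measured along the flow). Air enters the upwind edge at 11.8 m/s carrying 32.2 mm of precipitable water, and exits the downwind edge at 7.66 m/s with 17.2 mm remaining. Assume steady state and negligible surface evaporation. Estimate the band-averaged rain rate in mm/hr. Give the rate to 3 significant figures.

Column moisture flux per unit crosswind length is F = V × PW.
Inflow: F_in = 11.8 × 32.2 = 379.96 mm·m/s
Outflow: F_out = 7.66 × 17.2 = 131.752 mm·m/s
Steady-state rate R = (F_in − F_out)/L = (379.96 − 131.752) / 167000 m = 1.486e-03 mm/s.
R = 1.486e-03 × 3600 = 5.35 mm/hr.

R ≈ 5.35 mm/hr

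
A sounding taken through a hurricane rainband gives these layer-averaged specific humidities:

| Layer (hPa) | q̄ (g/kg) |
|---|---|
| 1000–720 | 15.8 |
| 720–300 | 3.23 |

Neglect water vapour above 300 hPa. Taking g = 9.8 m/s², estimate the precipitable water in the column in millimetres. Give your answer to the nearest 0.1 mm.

PW ≈ 59.0 mm

Precipitable water is the column-integrated vapour mass per unit area: PW = (1/g) Σ q̄ Δp, with q in kg/kg and Δp in Pa (1 kg/m² of water = 1 mm).
Layer 1000–720 hPa: Δp = 280 hPa = 28000 Pa, q̄ = 0.0158 kg/kg → 0.0158 × 28000 / 9.8 = 45.14 mm
Layer 720–300 hPa: Δp = 420 hPa = 42000 Pa, q̄ = 0.00323 kg/kg → 0.00323 × 42000 / 9.8 = 13.84 mm
PW = 45.14 + 13.84 = 58.98 ≈ 59.0 mm.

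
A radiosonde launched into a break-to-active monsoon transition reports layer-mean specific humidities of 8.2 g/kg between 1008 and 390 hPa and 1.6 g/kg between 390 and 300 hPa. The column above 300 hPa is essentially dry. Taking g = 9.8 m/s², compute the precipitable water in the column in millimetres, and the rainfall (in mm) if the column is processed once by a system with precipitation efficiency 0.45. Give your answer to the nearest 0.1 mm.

PW ≈ 53.2 mm; rainfall ≈ 23.9 mm

Precipitable water is the column-integrated vapour mass per unit area: PW = (1/g) Σ q̄ Δp, with q in kg/kg and Δp in Pa (1 kg/m² of water = 1 mm).
Layer 1008–390 hPa: Δp = 618 hPa = 61800 Pa, q̄ = 0.0082 kg/kg → 0.0082 × 61800 / 9.8 = 51.71 mm
Layer 390–300 hPa: Δp = 90 hPa = 9000 Pa, q̄ = 0.0016 kg/kg → 0.0016 × 9000 / 9.8 = 1.47 mm
PW = 51.71 + 1.47 = 53.18 ≈ 53.2 mm.
Rainfall = ε × PW = 0.45 × 53.2 = 23.9 mm.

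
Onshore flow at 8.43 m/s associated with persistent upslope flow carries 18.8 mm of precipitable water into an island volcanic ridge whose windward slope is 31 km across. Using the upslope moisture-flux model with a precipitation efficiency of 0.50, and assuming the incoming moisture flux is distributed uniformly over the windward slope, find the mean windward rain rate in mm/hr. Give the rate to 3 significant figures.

Incoming column moisture flux per unit ridge length: F = V × PW = 8.43 × 18.8 = 158.484 mm·m/s.
Spread over the 31 km slope with efficiency ε = 0.50: R = ε·F/W = 0.50 × 158.484 / 31000 m = 2.556e-03 mm/s.
R = 2.556e-03 × 3600 = 9.20 mm/hr.

R ≈ 9.20 mm/hr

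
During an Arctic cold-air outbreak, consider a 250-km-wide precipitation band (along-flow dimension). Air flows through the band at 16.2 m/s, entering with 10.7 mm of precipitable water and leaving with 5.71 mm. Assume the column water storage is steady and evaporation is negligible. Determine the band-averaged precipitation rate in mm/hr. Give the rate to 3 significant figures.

R ≈ 1.16 mm/hr

Column moisture flux per unit crosswind length is F = V × PW.
Inflow: F_in = 16.2 × 10.7 = 173.34 mm·m/s
Outflow: F_out = 16.2 × 5.71 = 92.502 mm·m/s
Steady-state rate R = (F_in − F_out)/L = (173.34 − 92.502) / 250000 m = 3.234e-04 mm/s.
R = 3.234e-04 × 3600 = 1.16 mm/hr.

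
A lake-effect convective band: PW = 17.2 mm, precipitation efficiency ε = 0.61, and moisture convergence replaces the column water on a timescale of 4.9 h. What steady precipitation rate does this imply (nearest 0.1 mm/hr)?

R ≈ 2.1 mm/hr

Each overturning extracts ε × PW = 0.61 × 17.2 = 10.492 mm.
Rate = ε·PW / τ = 10.492 / 4.9 h = 2.1 mm/hr.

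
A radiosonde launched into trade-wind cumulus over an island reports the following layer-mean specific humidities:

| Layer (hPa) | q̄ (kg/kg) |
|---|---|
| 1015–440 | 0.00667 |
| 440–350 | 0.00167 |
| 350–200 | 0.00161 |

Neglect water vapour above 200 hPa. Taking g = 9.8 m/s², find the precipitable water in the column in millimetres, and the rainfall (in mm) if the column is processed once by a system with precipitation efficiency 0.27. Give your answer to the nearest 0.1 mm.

PW ≈ 43.1 mm; rainfall ≈ 11.6 mm

Precipitable water is the column-integrated vapour mass per unit area: PW = (1/g) Σ q̄ Δp, with q in kg/kg and Δp in Pa (1 kg/m² of water = 1 mm).
Layer 1015–440 hPa: Δp = 575 hPa = 57500 Pa, q̄ = 0.00667 kg/kg → 0.00667 × 57500 / 9.8 = 39.14 mm
Layer 440–350 hPa: Δp = 90 hPa = 9000 Pa, q̄ = 0.00167 kg/kg → 0.00167 × 9000 / 9.8 = 1.53 mm
Layer 350–200 hPa: Δp = 150 hPa = 15000 Pa, q̄ = 0.00161 kg/kg → 0.00161 × 15000 / 9.8 = 2.46 mm
PW = 39.14 + 1.53 + 2.46 = 43.13 ≈ 43.1 mm.
Rainfall = ε × PW = 0.27 × 43.1 = 11.6 mm.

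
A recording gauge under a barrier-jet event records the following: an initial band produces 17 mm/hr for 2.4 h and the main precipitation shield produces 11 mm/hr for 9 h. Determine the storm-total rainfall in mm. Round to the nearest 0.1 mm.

total ≈ 139.8 mm

Total = Σ Rᵢ Δtᵢ = 17 × 2.4 + 11 × 9
      = 40.8 + 99 = 139.8 mm.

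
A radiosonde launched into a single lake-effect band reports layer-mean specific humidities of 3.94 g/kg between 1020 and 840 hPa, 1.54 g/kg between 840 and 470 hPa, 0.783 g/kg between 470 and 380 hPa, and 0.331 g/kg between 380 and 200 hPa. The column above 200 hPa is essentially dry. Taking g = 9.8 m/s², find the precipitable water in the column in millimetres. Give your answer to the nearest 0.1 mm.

PW ≈ 14.4 mm

Precipitable water is the column-integrated vapour mass per unit area: PW = (1/g) Σ q̄ Δp, with q in kg/kg and Δp in Pa (1 kg/m² of water = 1 mm).
Layer 1020–840 hPa: Δp = 180 hPa = 18000 Pa, q̄ = 0.00394 kg/kg → 0.00394 × 18000 / 9.8 = 7.24 mm
Layer 840–470 hPa: Δp = 370 hPa = 37000 Pa, q̄ = 0.00154 kg/kg → 0.00154 × 37000 / 9.8 = 5.81 mm
Layer 470–380 hPa: Δp = 90 hPa = 9000 Pa, q̄ = 0.000783 kg/kg → 0.000783 × 9000 / 9.8 = 0.72 mm
Layer 380–200 hPa: Δp = 180 hPa = 18000 Pa, q̄ = 0.000331 kg/kg → 0.000331 × 18000 / 9.8 = 0.61 mm
PW = 7.24 + 5.81 + 0.72 + 0.61 = 14.38 ≈ 14.4 mm.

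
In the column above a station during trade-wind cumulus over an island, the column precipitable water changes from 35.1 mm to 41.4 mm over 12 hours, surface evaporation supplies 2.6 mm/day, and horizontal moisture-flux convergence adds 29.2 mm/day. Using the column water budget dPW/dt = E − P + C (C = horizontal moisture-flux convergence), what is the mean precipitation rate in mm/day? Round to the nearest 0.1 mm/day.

dPW/dt = (41.4 − 35.1) mm / (12/24 day) = +12.600 mm/day.
P = E + C − dPW/dt = 2.6 + (29.2) − (+12.600) = 19.2 mm/day.

P ≈ 19.2 mm/day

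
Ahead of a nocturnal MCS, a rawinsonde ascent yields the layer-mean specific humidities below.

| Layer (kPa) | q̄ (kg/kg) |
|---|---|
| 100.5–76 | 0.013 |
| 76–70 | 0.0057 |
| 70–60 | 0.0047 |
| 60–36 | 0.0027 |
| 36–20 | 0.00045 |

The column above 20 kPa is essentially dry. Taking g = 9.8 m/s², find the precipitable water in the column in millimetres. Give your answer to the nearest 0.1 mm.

Precipitable water is the column-integrated vapour mass per unit area: PW = (1/g) Σ q̄ Δp, with q in kg/kg and Δp in Pa (1 kg/m² of water = 1 mm).
Layer 100.5–76 kPa: Δp = 245 hPa = 24500 Pa, q̄ = 0.013 kg/kg → 0.013 × 24500 / 9.8 = 32.50 mm
Layer 76–70 kPa: Δp = 60 hPa = 6000 Pa, q̄ = 0.0057 kg/kg → 0.0057 × 6000 / 9.8 = 3.49 mm
Layer 70–60 kPa: Δp = 100 hPa = 10000 Pa, q̄ = 0.0047 kg/kg → 0.0047 × 10000 / 9.8 = 4.80 mm
Layer 60–36 kPa: Δp = 240 hPa = 24000 Pa, q̄ = 0.0027 kg/kg → 0.0027 × 24000 / 9.8 = 6.61 mm
Layer 36–20 kPa: Δp = 160 hPa = 16000 Pa, q̄ = 0.00045 kg/kg → 0.00045 × 16000 / 9.8 = 0.73 mm
PW = 32.50 + 3.49 + 4.80 + 6.61 + 0.73 = 48.13 ≈ 48.1 mm.

PW ≈ 48.1 mm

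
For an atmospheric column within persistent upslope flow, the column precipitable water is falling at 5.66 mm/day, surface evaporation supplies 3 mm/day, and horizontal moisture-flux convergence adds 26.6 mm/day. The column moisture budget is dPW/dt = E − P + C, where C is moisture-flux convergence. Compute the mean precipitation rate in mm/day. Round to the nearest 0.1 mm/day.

P ≈ 35.3 mm/day

dPW/dt = -5.66 mm/day.
P = E + C − dPW/dt = 3 + (26.6) − (-5.66) = 35.3 mm/day.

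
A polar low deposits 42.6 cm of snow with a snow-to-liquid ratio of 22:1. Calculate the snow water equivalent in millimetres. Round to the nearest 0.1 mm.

SWE ≈ 19.4 mm

SWE = snow depth / ratio = 42.6 cm / 22 = 1.936 cm = 19.4 mm.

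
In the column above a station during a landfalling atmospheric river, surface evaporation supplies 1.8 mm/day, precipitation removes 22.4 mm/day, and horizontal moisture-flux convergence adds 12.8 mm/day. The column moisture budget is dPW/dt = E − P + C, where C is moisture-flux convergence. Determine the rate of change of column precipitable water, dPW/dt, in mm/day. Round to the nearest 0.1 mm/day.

dPW/dt = E − P + C = 1.8 − 22.4 + (12.8) = -7.8 mm/day.

dPW/dt ≈ -7.8 mm/day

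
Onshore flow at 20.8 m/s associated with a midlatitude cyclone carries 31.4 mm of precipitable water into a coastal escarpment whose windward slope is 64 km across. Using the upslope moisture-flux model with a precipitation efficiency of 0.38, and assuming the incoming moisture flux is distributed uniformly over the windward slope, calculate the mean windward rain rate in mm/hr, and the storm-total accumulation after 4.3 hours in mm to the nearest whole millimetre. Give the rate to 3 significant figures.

Incoming column moisture flux per unit ridge length: F = V × PW = 20.8 × 31.4 = 653.12 mm·m/s.
Spread over the 64 km slope with efficiency ε = 0.38: R = ε·F/W = 0.38 × 653.12 / 64000 m = 3.878e-03 mm/s.
R = 3.878e-03 × 3600 = 14.0 mm/hr.
Over 4.3 h: total = 14.0 × 4.3 = 60.2 ≈ 60 mm.

R ≈ 14.0 mm/hr; total ≈ 60 mm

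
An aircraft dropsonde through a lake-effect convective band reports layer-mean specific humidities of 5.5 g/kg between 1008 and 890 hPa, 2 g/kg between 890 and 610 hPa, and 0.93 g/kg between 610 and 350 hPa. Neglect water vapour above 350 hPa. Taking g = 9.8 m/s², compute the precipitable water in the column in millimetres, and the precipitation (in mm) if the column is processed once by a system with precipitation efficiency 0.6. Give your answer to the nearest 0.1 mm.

Precipitable water is the column-integrated vapour mass per unit area: PW = (1/g) Σ q̄ Δp, with q in kg/kg and Δp in Pa (1 kg/m² of water = 1 mm).
Layer 1008–890 hPa: Δp = 118 hPa = 11800 Pa, q̄ = 0.0055 kg/kg → 0.0055 × 11800 / 9.8 = 6.62 mm
Layer 890–610 hPa: Δp = 280 hPa = 28000 Pa, q̄ = 0.002 kg/kg → 0.002 × 28000 / 9.8 = 5.71 mm
Layer 610–350 hPa: Δp = 260 hPa = 26000 Pa, q̄ = 0.00093 kg/kg → 0.00093 × 26000 / 9.8 = 2.47 mm
PW = 6.62 + 5.71 + 2.47 = 14.80 ≈ 14.8 mm.
Precipitation = ε × PW = 0.6 × 14.8 = 8.9 mm.

PW ≈ 14.8 mm; precipitation ≈ 8.9 mm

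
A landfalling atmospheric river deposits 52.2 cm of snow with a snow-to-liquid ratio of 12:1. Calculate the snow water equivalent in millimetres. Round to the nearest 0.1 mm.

SWE = snow depth / ratio = 52.2 cm / 12 = 4.350 cm = 43.5 mm.

SWE ≈ 43.5 mm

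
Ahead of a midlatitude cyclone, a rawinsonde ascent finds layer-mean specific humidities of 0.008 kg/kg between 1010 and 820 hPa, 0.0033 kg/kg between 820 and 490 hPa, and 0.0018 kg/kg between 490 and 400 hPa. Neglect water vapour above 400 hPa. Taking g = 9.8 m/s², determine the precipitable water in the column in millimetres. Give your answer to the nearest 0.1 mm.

Precipitable water is the column-integrated vapour mass per unit area: PW = (1/g) Σ q̄ Δp, with q in kg/kg and Δp in Pa (1 kg/m² of water = 1 mm).
Layer 1010–820 hPa: Δp = 190 hPa = 19000 Pa, q̄ = 0.008 kg/kg → 0.008 × 19000 / 9.8 = 15.51 mm
Layer 820–490 hPa: Δp = 330 hPa = 33000 Pa, q̄ = 0.0033 kg/kg → 0.0033 × 33000 / 9.8 = 11.11 mm
Layer 490–400 hPa: Δp = 90 hPa = 9000 Pa, q̄ = 0.0018 kg/kg → 0.0018 × 9000 / 9.8 = 1.65 mm
PW = 15.51 + 11.11 + 1.65 = 28.27 ≈ 28.3 mm.

PW ≈ 28.3 mm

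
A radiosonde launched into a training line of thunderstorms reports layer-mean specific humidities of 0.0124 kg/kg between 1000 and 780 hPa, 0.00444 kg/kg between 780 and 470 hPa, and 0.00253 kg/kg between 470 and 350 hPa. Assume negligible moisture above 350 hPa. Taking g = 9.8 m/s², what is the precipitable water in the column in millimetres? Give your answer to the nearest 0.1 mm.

Precipitable water is the column-integrated vapour mass per unit area: PW = (1/g) Σ q̄ Δp, with q in kg/kg and Δp in Pa (1 kg/m² of water = 1 mm).
Layer 1000–780 hPa: Δp = 220 hPa = 22000 Pa, q̄ = 0.0124 kg/kg → 0.0124 × 22000 / 9.8 = 27.84 mm
Layer 780–470 hPa: Δp = 310 hPa = 31000 Pa, q̄ = 0.00444 kg/kg → 0.00444 × 31000 / 9.8 = 14.04 mm
Layer 470–350 hPa: Δp = 120 hPa = 12000 Pa, q̄ = 0.00253 kg/kg → 0.00253 × 12000 / 9.8 = 3.10 mm
PW = 27.84 + 14.04 + 3.10 = 44.98 ≈ 45.0 mm.

PW ≈ 45.0 mm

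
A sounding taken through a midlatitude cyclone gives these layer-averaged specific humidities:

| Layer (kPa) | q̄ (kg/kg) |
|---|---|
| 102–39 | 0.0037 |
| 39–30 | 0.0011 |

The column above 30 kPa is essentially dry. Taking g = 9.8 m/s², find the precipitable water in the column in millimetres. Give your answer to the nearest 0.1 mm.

Precipitable water is the column-integrated vapour mass per unit area: PW = (1/g) Σ q̄ Δp, with q in kg/kg and Δp in Pa (1 kg/m² of water = 1 mm).
Layer 102–39 kPa: Δp = 630 hPa = 63000 Pa, q̄ = 0.0037 kg/kg → 0.0037 × 63000 / 9.8 = 23.79 mm
Layer 39–30 kPa: Δp = 90 hPa = 9000 Pa, q̄ = 0.0011 kg/kg → 0.0011 × 9000 / 9.8 = 1.01 mm
PW = 23.79 + 1.01 = 24.80 ≈ 24.8 mm.

PW ≈ 24.8 mm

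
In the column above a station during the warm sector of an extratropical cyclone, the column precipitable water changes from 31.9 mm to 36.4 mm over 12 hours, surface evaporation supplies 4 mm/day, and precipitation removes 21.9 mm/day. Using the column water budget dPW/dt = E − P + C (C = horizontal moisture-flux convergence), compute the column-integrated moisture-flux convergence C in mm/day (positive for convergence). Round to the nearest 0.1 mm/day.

dPW/dt = (36.4 − 31.9) mm / (12/24 day) = +9.000 mm/day.
C = dPW/dt − E + P = (+9.000) − 4 + 21.9 = 26.9 mm/day.

C ≈ 26.9 mm/day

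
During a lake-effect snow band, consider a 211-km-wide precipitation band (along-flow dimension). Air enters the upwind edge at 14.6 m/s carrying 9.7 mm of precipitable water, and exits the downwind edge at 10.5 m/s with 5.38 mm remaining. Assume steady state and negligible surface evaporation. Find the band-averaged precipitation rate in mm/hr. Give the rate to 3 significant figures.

Column moisture flux per unit crosswind length is F = V × PW.
Inflow: F_in = 14.6 × 9.7 = 141.62 mm·m/s
Outflow: F_out = 10.5 × 5.38 = 56.49 mm·m/s
Steady-state rate R = (F_in − F_out)/L = (141.62 − 56.49) / 211000 m = 4.035e-04 mm/s.
R = 4.035e-04 × 3600 = 1.45 mm/hr.

R ≈ 1.45 mm/hr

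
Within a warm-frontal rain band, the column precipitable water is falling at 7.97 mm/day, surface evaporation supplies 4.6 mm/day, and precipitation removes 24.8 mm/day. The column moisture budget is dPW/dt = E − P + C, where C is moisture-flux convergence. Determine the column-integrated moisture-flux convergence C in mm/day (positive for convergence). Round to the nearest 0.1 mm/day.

dPW/dt = -7.97 mm/day.
C = dPW/dt − E + P = (-7.97) − 4.6 + 24.8 = 12.2 mm/day.

C ≈ 12.2 mm/day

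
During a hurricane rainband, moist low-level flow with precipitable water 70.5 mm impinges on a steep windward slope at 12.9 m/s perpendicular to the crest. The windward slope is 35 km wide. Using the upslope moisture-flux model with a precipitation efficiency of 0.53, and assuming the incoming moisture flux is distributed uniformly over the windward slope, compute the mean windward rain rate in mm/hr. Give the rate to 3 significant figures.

Incoming column moisture flux per unit ridge length: F = V × PW = 12.9 × 70.5 = 909.45 mm·m/s.
Spread over the 35 km slope with efficiency ε = 0.53: R = ε·F/W = 0.53 × 909.45 / 35000 m = 1.377e-02 mm/s.
R = 1.377e-02 × 3600 = 49.6 mm/hr.

R ≈ 49.6 mm/hr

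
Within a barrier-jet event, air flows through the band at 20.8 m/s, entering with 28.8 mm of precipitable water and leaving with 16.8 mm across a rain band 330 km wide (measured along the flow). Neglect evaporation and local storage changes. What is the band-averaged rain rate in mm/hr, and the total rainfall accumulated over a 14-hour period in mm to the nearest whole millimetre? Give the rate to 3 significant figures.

R ≈ 2.72 mm/hr; total ≈ 38 mm

Column moisture flux per unit crosswind length is F = V × PW.
Inflow: F_in = 20.8 × 28.8 = 599.04 mm·m/s
Outflow: F_out = 20.8 × 16.8 = 349.44 mm·m/s
Steady-state rate R = (F_in − F_out)/L = (599.04 − 349.44) / 330000 m = 7.564e-04 mm/s.
R = 7.564e-04 × 3600 = 2.72 mm/hr.
Over 14 h: total = 2.72 × 14 = 38.08 ≈ 38 mm.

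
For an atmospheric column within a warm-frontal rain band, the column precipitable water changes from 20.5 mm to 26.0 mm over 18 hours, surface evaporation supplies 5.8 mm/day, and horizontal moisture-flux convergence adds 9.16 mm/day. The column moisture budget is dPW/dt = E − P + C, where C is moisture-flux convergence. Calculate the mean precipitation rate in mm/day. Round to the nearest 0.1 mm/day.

P ≈ 7.6 mm/day

dPW/dt = (26.0 − 20.5) mm / (18/24 day) = +7.333 mm/day.
P = E + C − dPW/dt = 5.8 + (9.16) − (+7.333) = 7.6 mm/day.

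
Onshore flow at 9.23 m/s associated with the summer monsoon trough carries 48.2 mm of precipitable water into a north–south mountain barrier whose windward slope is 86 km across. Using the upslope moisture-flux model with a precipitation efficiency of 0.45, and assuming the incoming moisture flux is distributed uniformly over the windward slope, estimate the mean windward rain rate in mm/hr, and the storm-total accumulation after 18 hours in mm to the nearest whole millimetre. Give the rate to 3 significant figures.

Incoming column moisture flux per unit ridge length: F = V × PW = 9.23 × 48.2 = 444.886 mm·m/s.
Spread over the 86 km slope with efficiency ε = 0.45: R = ε·F/W = 0.45 × 444.886 / 86000 m = 2.328e-03 mm/s.
R = 2.328e-03 × 3600 = 8.38 mm/hr.
Over 18 h: total = 8.38 × 18 = 150.84 ≈ 151 mm.

R ≈ 8.38 mm/hr; total ≈ 151 mm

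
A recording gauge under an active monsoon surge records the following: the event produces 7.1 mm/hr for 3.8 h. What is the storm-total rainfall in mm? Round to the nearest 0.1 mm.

total ≈ 27.0 mm

Total = Σ Rᵢ Δtᵢ = 7.1 × 3.8
      = 26.98 = 27.0 mm.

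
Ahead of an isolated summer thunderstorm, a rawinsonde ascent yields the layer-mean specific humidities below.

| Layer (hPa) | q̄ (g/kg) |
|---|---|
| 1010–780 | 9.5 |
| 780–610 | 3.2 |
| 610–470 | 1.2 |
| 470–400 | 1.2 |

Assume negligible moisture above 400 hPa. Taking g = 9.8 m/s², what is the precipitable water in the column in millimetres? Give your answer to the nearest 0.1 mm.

Precipitable water is the column-integrated vapour mass per unit area: PW = (1/g) Σ q̄ Δp, with q in kg/kg and Δp in Pa (1 kg/m² of water = 1 mm).
Layer 1010–780 hPa: Δp = 230 hPa = 23000 Pa, q̄ = 0.0095 kg/kg → 0.0095 × 23000 / 9.8 = 22.30 mm
Layer 780–610 hPa: Δp = 170 hPa = 17000 Pa, q̄ = 0.0032 kg/kg → 0.0032 × 17000 / 9.8 = 5.55 mm
Layer 610–470 hPa: Δp = 140 hPa = 14000 Pa, q̄ = 0.0012 kg/kg → 0.0012 × 14000 / 9.8 = 1.71 mm
Layer 470–400 hPa: Δp = 70 hPa = 7000 Pa, q̄ = 0.0012 kg/kg → 0.0012 × 7000 / 9.8 = 0.86 mm
PW = 22.30 + 5.55 + 1.71 + 0.86 = 30.42 ≈ 30.4 mm.

PW ≈ 30.4 mm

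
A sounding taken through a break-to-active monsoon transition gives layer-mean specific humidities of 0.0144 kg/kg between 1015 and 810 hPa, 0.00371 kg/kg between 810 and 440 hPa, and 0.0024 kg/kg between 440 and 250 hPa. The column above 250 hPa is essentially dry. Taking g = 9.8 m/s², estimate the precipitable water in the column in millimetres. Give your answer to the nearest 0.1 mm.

Precipitable water is the column-integrated vapour mass per unit area: PW = (1/g) Σ q̄ Δp, with q in kg/kg and Δp in Pa (1 kg/m² of water = 1 mm).
Layer 1015–810 hPa: Δp = 205 hPa = 20500 Pa, q̄ = 0.0144 kg/kg → 0.0144 × 20500 / 9.8 = 30.12 mm
Layer 810–440 hPa: Δp = 370 hPa = 37000 Pa, q̄ = 0.00371 kg/kg → 0.00371 × 37000 / 9.8 = 14.01 mm
Layer 440–250 hPa: Δp = 190 hPa = 19000 Pa, q̄ = 0.0024 kg/kg → 0.0024 × 19000 / 9.8 = 4.65 mm
PW = 30.12 + 14.01 + 4.65 = 48.78 ≈ 48.8 mm.

PW ≈ 48.8 mm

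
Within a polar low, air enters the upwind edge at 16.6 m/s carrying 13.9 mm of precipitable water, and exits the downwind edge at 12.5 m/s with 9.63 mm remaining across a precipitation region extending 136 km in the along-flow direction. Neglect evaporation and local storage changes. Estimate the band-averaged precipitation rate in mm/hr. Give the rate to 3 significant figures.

Column moisture flux per unit crosswind length is F = V × PW.
Inflow: F_in = 16.6 × 13.9 = 230.74 mm·m/s
Outflow: F_out = 12.5 × 9.63 = 120.375 mm·m/s
Steady-state rate R = (F_in − F_out)/L = (230.74 − 120.375) / 136000 m = 8.115e-04 mm/s.
R = 8.115e-04 × 3600 = 2.92 mm/hr.

R ≈ 2.92 mm/hr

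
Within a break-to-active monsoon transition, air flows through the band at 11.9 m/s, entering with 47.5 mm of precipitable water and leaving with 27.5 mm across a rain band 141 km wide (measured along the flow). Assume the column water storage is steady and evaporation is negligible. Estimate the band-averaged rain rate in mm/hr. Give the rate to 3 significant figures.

Column moisture flux per unit crosswind length is F = V × PW.
Inflow: F_in = 11.9 × 47.5 = 565.25 mm·m/s
Outflow: F_out = 11.9 × 27.5 = 327.25 mm·m/s
Steady-state rate R = (F_in − F_out)/L = (565.25 − 327.25) / 141000 m = 1.688e-03 mm/s.
R = 1.688e-03 × 3600 = 6.08 mm/hr.

R ≈ 6.08 mm/hr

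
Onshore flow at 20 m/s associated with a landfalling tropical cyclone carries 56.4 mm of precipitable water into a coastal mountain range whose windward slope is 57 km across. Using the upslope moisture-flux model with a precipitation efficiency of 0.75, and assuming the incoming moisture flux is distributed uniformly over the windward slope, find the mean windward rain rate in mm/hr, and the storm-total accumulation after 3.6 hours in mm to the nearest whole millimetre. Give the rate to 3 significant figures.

R ≈ 53.4 mm/hr; total ≈ 192 mm

Incoming column moisture flux per unit ridge length: F = V × PW = 20 × 56.4 = 1128 mm·m/s.
Spread over the 57 km slope with efficiency ε = 0.75: R = ε·F/W = 0.75 × 1128 / 57000 m = 1.484e-02 mm/s.
R = 1.484e-02 × 3600 = 53.4 mm/hr.
Over 3.6 h: total = 53.4 × 3.6 = 192.24 ≈ 192 mm.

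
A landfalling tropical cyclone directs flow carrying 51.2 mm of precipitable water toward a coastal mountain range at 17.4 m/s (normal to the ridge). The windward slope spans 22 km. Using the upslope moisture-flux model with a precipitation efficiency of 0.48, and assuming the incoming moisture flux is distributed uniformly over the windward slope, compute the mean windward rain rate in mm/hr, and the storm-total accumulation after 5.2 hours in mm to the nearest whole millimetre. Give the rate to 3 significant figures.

R ≈ 70.0 mm/hr; total ≈ 364 mm

Incoming column moisture flux per unit ridge length: F = V × PW = 17.4 × 51.2 = 890.88 mm·m/s.
Spread over the 22 km slope with efficiency ε = 0.48: R = ε·F/W = 0.48 × 890.88 / 22000 m = 1.944e-02 mm/s.
R = 1.944e-02 × 3600 = 70.0 mm/hr.
Over 5.2 h: total = 70.0 × 5.2 = 364 mm.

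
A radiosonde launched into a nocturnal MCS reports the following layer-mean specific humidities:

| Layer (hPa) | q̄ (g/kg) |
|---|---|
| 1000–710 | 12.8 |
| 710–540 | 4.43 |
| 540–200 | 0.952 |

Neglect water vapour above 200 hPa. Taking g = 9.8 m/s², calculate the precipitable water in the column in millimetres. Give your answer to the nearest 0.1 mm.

PW ≈ 48.9 mm

Precipitable water is the column-integrated vapour mass per unit area: PW = (1/g) Σ q̄ Δp, with q in kg/kg and Δp in Pa (1 kg/m² of water = 1 mm).
Layer 1000–710 hPa: Δp = 290 hPa = 29000 Pa, q̄ = 0.0128 kg/kg → 0.0128 × 29000 / 9.8 = 37.88 mm
Layer 710–540 hPa: Δp = 170 hPa = 17000 Pa, q̄ = 0.00443 kg/kg → 0.00443 × 17000 / 9.8 = 7.68 mm
Layer 540–200 hPa: Δp = 340 hPa = 34000 Pa, q̄ = 0.000952 kg/kg → 0.000952 × 34000 / 9.8 = 3.30 mm
PW = 37.88 + 7.68 + 3.30 = 48.86 ≈ 48.9 mm.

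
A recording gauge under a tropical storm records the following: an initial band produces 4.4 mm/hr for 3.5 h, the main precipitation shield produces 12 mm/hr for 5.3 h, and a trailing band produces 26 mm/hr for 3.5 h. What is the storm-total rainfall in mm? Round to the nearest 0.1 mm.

Total = Σ Rᵢ Δtᵢ = 4.4 × 3.5 + 12 × 5.3 + 26 × 3.5
      = 15.4 + 63.6 + 91 = 170.0 mm.

total ≈ 170.0 mm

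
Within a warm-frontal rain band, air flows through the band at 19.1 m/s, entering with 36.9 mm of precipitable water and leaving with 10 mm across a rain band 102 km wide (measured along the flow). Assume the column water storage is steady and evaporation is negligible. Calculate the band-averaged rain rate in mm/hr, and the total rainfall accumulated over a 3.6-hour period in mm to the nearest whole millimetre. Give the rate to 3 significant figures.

Column moisture flux per unit crosswind length is F = V × PW.
Inflow: F_in = 19.1 × 36.9 = 704.79 mm·m/s
Outflow: F_out = 19.1 × 10 = 191 mm·m/s
Steady-state rate R = (F_in − F_out)/L = (704.79 − 191) / 102000 m = 5.037e-03 mm/s.
R = 5.037e-03 × 3600 = 18.1 mm/hr.
Over 3.6 h: total = 18.1 × 3.6 = 65.16 ≈ 65 mm.

R ≈ 18.1 mm/hr; total ≈ 65 mm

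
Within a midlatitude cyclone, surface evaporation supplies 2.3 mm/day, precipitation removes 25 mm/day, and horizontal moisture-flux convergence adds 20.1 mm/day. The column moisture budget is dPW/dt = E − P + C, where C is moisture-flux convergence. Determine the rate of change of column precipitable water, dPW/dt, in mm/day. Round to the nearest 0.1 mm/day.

dPW/dt ≈ -2.6 mm/day

dPW/dt = E − P + C = 2.3 − 25 + (20.1) = -2.6 mm/day.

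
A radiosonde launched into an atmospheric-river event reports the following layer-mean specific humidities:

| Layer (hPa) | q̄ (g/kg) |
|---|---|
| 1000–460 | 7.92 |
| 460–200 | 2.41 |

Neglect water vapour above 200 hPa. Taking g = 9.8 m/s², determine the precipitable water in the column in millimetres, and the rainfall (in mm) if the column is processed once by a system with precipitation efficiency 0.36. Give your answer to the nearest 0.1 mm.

Precipitable water is the column-integrated vapour mass per unit area: PW = (1/g) Σ q̄ Δp, with q in kg/kg and Δp in Pa (1 kg/m² of water = 1 mm).
Layer 1000–460 hPa: Δp = 540 hPa = 54000 Pa, q̄ = 0.00792 kg/kg → 0.00792 × 54000 / 9.8 = 43.64 mm
Layer 460–200 hPa: Δp = 260 hPa = 26000 Pa, q̄ = 0.00241 kg/kg → 0.00241 × 26000 / 9.8 = 6.39 mm
PW = 43.64 + 6.39 = 50.03 ≈ 50.0 mm.
Rainfall = ε × PW = 0.36 × 50.0 = 18.0 mm.

PW ≈ 50.0 mm; rainfall ≈ 18.0 mm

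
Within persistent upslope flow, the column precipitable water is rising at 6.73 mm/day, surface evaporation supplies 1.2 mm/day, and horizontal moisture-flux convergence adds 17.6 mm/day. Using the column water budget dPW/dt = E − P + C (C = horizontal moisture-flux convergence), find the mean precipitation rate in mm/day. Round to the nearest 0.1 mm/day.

P ≈ 12.1 mm/day

dPW/dt = +6.73 mm/day.
P = E + C − dPW/dt = 1.2 + (17.6) − (+6.73) = 12.1 mm/day.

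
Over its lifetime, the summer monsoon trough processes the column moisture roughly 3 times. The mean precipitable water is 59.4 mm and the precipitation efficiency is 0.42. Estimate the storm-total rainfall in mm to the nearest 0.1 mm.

rainfall ≈ 74.8 mm

Each cycle deposits ε × PW = 0.42 × 59.4 = 24.948 mm.
Over 3 cycles: 3 × 24.948 = 74.8 mm.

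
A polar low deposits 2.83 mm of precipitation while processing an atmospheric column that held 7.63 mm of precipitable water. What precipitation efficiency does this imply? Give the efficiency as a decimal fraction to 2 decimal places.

ε = precipitation / PW = 2.83 / 7.63 = 0.37.

ε ≈ 0.37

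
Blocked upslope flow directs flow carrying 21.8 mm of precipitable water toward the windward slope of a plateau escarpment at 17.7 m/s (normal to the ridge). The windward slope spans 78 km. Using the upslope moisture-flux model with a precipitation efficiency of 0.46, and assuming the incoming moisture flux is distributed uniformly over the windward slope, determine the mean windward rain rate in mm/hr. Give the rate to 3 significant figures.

R ≈ 8.19 mm/hr

Incoming column moisture flux per unit ridge length: F = V × PW = 17.7 × 21.8 = 385.86 mm·m/s.
Spread over the 78 km slope with efficiency ε = 0.46: R = ε·F/W = 0.46 × 385.86 / 78000 m = 2.276e-03 mm/s.
R = 2.276e-03 × 3600 = 8.19 mm/hr.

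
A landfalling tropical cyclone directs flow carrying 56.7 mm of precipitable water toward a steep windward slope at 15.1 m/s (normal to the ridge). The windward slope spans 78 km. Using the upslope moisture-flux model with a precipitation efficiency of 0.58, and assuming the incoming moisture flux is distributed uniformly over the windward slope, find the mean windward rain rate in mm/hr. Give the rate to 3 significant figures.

Incoming column moisture flux per unit ridge length: F = V × PW = 15.1 × 56.7 = 856.17 mm·m/s.
Spread over the 78 km slope with efficiency ε = 0.58: R = ε·F/W = 0.58 × 856.17 / 78000 m = 6.366e-03 mm/s.
R = 6.366e-03 × 3600 = 22.9 mm/hr.

R ≈ 22.9 mm/hr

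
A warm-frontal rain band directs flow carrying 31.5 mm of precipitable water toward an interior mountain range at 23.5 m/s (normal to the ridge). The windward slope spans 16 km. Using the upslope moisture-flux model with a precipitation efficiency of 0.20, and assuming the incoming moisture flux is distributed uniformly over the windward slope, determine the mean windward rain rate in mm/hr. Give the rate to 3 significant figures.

R ≈ 33.3 mm/hr

Incoming column moisture flux per unit ridge length: F = V × PW = 23.5 × 31.5 = 740.25 mm·m/s.
Spread over the 16 km slope with efficiency ε = 0.20: R = ε·F/W = 0.20 × 740.25 / 16000 m = 9.253e-03 mm/s.
R = 9.253e-03 × 3600 = 33.3 mm/hr.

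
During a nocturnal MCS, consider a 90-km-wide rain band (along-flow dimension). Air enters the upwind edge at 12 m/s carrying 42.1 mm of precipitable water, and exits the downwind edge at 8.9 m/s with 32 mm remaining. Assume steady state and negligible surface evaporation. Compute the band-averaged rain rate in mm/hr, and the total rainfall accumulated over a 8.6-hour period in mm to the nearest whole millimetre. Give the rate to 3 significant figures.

Column moisture flux per unit crosswind length is F = V × PW.
Inflow: F_in = 12 × 42.1 = 505.2 mm·m/s
Outflow: F_out = 8.9 × 32 = 284.8 mm·m/s
Steady-state rate R = (F_in − F_out)/L = (505.2 − 284.8) / 90000 m = 2.449e-03 mm/s.
R = 2.449e-03 × 3600 = 8.82 mm/hr.
Over 8.6 h: total = 8.82 × 8.6 = 75.852 ≈ 76 mm.

R ≈ 8.82 mm/hr; total ≈ 76 mm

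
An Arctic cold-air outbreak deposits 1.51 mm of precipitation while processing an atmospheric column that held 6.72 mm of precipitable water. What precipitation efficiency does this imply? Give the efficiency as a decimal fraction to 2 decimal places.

ε ≈ 0.22

ε = precipitation / PW = 1.51 / 6.72 = 0.22.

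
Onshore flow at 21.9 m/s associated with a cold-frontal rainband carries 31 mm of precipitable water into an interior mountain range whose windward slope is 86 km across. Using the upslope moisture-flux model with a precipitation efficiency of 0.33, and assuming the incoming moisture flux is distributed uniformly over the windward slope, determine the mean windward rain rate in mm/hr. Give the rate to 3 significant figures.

Incoming column moisture flux per unit ridge length: F = V × PW = 21.9 × 31 = 678.9 mm·m/s.
Spread over the 86 km slope with efficiency ε = 0.33: R = ε·F/W = 0.33 × 678.9 / 86000 m = 2.605e-03 mm/s.
R = 2.605e-03 × 3600 = 9.38 mm/hr.

R ≈ 9.38 mm/hr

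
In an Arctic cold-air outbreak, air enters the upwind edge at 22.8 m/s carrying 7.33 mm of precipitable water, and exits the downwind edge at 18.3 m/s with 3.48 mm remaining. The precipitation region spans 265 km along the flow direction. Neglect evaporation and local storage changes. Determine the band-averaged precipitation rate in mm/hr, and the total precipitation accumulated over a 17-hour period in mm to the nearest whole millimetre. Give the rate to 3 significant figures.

R ≈ 1.41 mm/hr; total ≈ 24 mm

Column moisture flux per unit crosswind length is F = V × PW.
Inflow: F_in = 22.8 × 7.33 = 167.124 mm·m/s
Outflow: F_out = 18.3 × 3.48 = 63.684 mm·m/s
Steady-state rate R = (F_in − F_out)/L = (167.124 − 63.684) / 265000 m = 3.903e-04 mm/s.
R = 3.903e-04 × 3600 = 1.41 mm/hr.
Over 17 h: total = 1.41 × 17 = 23.97 ≈ 24 mm.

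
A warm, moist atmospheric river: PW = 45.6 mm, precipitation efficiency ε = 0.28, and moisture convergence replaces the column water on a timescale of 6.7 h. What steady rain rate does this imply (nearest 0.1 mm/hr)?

R ≈ 1.9 mm/hr

Each overturning extracts ε × PW = 0.28 × 45.6 = 12.768 mm.
Rate = ε·PW / τ = 12.768 / 6.7 h = 1.9 mm/hr.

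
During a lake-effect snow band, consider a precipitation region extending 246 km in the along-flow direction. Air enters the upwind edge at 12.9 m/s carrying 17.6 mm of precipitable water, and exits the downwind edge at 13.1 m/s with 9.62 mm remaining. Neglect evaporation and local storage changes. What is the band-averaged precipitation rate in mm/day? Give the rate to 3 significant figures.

R ≈ 35.5 mm/day

Column moisture flux per unit crosswind length is F = V × PW.
Inflow: F_in = 12.9 × 17.6 = 227.04 mm·m/s
Outflow: F_out = 13.1 × 9.62 = 126.022 mm·m/s
Steady-state rate R = (F_in − F_out)/L = (227.04 − 126.022) / 246000 m = 4.106e-04 mm/s.
R = 4.106e-04 × 3600 × 24 = 35.5 mm/day.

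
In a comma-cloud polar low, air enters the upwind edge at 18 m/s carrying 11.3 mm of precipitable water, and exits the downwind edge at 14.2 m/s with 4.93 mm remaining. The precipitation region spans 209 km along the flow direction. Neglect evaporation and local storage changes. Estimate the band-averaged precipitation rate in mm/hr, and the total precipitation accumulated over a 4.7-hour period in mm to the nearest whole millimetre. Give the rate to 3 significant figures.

Column moisture flux per unit crosswind length is F = V × PW.
Inflow: F_in = 18 × 11.3 = 203.4 mm·m/s
Outflow: F_out = 14.2 × 4.93 = 70.006 mm·m/s
Steady-state rate R = (F_in − F_out)/L = (203.4 − 70.006) / 209000 m = 6.382e-04 mm/s.
R = 6.382e-04 × 3600 = 2.30 mm/hr.
Over 4.7 h: total = 2.30 × 4.7 = 10.81 ≈ 11 mm.

R ≈ 2.30 mm/hr; total ≈ 11 mm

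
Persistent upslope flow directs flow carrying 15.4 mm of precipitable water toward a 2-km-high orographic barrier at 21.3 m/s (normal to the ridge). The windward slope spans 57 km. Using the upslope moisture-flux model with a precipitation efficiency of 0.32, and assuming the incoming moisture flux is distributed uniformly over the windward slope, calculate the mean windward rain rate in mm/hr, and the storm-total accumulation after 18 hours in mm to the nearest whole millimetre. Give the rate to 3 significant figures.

R ≈ 6.63 mm/hr; total ≈ 119 mm

Incoming column moisture flux per unit ridge length: F = V × PW = 21.3 × 15.4 = 328.02 mm·m/s.
Spread over the 57 km slope with efficiency ε = 0.32: R = ε·F/W = 0.32 × 328.02 / 57000 m = 1.842e-03 mm/s.
R = 1.842e-03 × 3600 = 6.63 mm/hr.
Over 18 h: total = 6.63 × 18 = 119.34 ≈ 119 mm.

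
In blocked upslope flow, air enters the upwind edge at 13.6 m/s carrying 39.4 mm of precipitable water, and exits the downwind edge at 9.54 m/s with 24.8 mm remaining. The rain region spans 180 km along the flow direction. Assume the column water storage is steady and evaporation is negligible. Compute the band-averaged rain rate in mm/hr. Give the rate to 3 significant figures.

R ≈ 5.98 mm/hr

Column moisture flux per unit crosswind length is F = V × PW.
Inflow: F_in = 13.6 × 39.4 = 535.84 mm·m/s
Outflow: F_out = 9.54 × 24.8 = 236.592 mm·m/s
Steady-state rate R = (F_in − F_out)/L = (535.84 − 236.592) / 180000 m = 1.662e-03 mm/s.
R = 1.662e-03 × 3600 = 5.98 mm/hr.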